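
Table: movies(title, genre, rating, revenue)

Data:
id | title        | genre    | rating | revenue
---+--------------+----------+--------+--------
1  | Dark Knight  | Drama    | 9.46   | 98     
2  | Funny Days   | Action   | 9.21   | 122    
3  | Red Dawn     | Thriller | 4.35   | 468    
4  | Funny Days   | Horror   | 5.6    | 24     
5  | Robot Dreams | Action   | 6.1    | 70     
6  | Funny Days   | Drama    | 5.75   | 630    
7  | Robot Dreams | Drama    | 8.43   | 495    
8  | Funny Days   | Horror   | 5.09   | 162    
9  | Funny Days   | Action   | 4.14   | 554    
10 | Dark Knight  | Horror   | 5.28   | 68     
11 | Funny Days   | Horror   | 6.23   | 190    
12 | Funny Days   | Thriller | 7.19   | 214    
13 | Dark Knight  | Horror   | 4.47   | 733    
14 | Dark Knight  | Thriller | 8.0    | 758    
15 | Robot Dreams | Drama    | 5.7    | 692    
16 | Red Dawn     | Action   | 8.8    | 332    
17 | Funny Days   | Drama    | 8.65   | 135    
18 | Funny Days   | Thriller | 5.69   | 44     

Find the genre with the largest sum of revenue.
SELECT genre, SUM(revenue) as val
FROM movies
GROUP BY genre
ORDER BY val DESC
LIMIT 1

Result: Drama with sum(revenue) = 2050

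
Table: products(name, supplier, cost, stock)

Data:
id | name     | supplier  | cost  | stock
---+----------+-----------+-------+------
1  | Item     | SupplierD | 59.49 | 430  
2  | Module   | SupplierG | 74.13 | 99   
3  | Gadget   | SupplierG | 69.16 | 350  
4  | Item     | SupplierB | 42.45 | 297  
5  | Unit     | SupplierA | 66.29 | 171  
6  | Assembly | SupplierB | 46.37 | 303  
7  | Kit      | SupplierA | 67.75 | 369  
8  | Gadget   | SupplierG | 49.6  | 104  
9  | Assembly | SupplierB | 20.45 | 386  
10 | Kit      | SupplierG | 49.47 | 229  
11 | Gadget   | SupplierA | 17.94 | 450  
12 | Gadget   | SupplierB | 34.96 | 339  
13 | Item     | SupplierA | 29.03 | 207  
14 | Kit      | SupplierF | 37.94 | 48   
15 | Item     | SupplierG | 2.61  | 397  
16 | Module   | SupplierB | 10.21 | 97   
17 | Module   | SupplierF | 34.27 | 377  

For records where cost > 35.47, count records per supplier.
SELECT supplier, COUNT(*)
FROM products
WHERE cost > 35.47
GROUP BY supplier

Note: WHERE filters rows before grouping.

Result:
  SupplierA: 2
  SupplierB: 2
  SupplierD: 1
  SupplierF: 1
  SupplierG: 4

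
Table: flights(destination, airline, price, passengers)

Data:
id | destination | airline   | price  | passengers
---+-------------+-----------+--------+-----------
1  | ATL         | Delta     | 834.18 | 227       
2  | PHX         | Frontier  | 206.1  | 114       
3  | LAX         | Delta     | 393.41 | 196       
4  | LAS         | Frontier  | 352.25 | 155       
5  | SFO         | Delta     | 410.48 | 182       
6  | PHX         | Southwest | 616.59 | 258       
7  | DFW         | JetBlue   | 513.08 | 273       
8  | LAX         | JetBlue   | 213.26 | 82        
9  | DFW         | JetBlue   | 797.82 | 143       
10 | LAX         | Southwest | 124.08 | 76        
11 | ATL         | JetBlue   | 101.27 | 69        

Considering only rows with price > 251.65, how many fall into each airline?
SELECT airline, COUNT(*)
FROM flights
WHERE price > 251.65
GROUP BY airline

Note: WHERE filters rows before grouping.

Result:
  Delta: 3
  Frontier: 1
  JetBlue: 2
  Southwest: 1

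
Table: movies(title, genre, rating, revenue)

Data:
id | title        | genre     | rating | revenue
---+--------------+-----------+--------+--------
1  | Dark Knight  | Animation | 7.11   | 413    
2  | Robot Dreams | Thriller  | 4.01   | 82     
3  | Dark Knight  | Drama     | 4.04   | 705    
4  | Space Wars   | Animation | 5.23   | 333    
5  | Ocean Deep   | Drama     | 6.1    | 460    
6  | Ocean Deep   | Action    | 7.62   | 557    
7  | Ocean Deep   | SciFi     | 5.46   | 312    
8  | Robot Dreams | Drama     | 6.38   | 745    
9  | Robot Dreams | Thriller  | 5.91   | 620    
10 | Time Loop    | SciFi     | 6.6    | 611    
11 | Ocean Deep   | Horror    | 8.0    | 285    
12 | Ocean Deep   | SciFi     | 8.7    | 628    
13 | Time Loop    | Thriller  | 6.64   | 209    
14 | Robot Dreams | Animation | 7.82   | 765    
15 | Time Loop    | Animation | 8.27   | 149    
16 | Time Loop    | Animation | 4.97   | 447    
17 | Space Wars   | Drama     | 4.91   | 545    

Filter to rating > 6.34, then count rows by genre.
SELECT genre, COUNT(*)
FROM movies
WHERE rating > 6.34
GROUP BY genre

Note: WHERE filters rows before grouping.

Result:
  Action: 1
  Animation: 3
  Drama: 1
  Horror: 1
  SciFi: 2
  Thriller: 1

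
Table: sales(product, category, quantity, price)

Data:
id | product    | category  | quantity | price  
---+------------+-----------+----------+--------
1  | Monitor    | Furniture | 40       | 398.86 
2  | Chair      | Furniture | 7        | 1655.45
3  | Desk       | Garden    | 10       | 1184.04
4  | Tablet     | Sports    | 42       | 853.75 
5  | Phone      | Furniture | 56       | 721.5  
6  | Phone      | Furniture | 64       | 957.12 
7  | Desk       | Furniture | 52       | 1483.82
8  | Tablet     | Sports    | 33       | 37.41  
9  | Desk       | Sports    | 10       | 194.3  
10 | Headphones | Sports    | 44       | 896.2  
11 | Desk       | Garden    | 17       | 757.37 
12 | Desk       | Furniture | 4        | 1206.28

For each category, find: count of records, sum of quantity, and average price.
SELECT category,
       COUNT(*) as cnt,
       SUM(quantity) as total_quantity,
       AVG(price) as avg_price
FROM sales
GROUP BY category

Result:
  Furniture: 6 records, 223 total quantity, 1070.51 avg price
  Garden: 2 records, 27 total quantity, 970.71 avg price
  Sports: 4 records, 129 total quantity, 495.42 avg price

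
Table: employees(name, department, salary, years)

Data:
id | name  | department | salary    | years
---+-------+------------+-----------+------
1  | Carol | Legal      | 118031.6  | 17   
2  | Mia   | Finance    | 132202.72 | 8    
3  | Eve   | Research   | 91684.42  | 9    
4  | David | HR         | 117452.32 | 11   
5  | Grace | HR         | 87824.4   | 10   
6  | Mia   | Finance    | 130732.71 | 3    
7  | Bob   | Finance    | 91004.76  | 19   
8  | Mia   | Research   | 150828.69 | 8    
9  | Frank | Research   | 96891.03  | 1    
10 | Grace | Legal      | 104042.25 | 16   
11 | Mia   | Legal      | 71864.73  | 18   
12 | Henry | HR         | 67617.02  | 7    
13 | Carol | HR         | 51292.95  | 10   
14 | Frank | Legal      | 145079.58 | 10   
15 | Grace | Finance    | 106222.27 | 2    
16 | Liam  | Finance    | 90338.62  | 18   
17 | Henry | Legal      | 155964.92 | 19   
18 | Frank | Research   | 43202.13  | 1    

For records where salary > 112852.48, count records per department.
SELECT department, COUNT(*)
FROM employees
WHERE salary > 112852.48
GROUP BY department

Note: WHERE filters rows before grouping.

Result:
  Finance: 2
  HR: 1
  Legal: 3
  Research: 1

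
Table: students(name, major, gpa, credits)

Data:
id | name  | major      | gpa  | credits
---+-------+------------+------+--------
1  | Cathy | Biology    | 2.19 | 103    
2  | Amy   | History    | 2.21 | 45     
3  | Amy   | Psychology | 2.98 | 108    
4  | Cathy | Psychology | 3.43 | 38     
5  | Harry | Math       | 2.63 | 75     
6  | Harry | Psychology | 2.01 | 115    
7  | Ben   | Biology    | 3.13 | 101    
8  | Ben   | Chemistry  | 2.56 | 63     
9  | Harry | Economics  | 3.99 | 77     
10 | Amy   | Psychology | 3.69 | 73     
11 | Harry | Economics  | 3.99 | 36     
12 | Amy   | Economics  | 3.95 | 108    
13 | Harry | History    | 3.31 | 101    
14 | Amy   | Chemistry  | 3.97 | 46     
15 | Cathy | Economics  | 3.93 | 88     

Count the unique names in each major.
SELECT major, COUNT(DISTINCT name)
FROM students
GROUP BY major

Result:
  Biology: 2 distinct
  Chemistry: 2 distinct
  Economics: 3 distinct
  History: 2 distinct
  Math: 1 distinct
  Psychology: 3 distinct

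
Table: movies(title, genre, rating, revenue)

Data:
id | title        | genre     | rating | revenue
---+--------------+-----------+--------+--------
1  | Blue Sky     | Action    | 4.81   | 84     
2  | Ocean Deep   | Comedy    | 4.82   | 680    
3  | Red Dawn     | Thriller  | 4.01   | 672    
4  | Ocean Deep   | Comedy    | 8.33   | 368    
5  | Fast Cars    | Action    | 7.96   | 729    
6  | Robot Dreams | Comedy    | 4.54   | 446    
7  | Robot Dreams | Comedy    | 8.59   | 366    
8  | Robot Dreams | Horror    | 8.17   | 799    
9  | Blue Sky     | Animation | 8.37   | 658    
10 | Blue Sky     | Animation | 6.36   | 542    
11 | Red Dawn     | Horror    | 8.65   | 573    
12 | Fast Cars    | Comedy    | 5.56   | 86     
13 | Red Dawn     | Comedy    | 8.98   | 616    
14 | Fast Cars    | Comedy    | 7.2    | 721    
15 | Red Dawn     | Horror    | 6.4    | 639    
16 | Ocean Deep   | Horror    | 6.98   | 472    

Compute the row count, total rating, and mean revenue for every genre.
SELECT genre,
       COUNT(*) as cnt,
       SUM(rating) as total_rating,
       AVG(revenue) as avg_revenue
FROM movies
GROUP BY genre

Result:
  Action: 2 records, 12.77 total rating, 406.50 avg revenue
  Animation: 2 records, 14.73 total rating, 600.00 avg revenue
  Comedy: 7 records, 48.02 total rating, 469.00 avg revenue
  Horror: 4 records, 30.20 total rating, 620.75 avg revenue
  Thriller: 1 records, 4.01 total rating, 672.00 avg revenue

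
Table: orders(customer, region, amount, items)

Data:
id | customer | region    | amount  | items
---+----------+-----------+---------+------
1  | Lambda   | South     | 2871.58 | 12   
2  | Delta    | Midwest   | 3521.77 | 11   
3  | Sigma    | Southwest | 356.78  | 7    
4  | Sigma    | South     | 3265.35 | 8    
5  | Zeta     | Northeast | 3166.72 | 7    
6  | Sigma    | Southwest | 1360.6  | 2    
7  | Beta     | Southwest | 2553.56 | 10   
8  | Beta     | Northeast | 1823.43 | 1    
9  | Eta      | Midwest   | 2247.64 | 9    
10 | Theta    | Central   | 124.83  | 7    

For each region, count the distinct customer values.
SELECT region, COUNT(DISTINCT customer)
FROM orders
GROUP BY region

Result:
  Central: 1 distinct
  Midwest: 2 distinct
  Northeast: 2 distinct
  South: 2 distinct
  Southwest: 2 distinct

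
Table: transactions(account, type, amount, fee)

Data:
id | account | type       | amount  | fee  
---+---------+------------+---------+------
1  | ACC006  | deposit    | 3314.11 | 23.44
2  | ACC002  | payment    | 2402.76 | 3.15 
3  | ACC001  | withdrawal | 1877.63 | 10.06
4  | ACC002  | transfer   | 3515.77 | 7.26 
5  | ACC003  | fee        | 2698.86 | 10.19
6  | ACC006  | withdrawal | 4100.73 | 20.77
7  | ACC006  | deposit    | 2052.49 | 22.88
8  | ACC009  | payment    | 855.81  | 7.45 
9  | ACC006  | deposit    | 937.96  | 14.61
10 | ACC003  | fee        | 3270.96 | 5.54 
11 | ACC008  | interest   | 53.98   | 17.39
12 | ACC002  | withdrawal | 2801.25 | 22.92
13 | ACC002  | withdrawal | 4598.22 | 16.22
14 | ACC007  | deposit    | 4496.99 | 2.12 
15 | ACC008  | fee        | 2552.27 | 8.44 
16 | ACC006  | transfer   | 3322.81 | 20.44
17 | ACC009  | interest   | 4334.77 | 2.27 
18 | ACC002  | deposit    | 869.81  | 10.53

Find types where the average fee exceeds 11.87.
SELECT type, AVG(fee)
FROM transactions
GROUP BY type
HAVING AVG(fee) > 11.87

Result:
  deposit: avg=14.72
  transfer: avg=13.85
  withdrawal: avg=17.49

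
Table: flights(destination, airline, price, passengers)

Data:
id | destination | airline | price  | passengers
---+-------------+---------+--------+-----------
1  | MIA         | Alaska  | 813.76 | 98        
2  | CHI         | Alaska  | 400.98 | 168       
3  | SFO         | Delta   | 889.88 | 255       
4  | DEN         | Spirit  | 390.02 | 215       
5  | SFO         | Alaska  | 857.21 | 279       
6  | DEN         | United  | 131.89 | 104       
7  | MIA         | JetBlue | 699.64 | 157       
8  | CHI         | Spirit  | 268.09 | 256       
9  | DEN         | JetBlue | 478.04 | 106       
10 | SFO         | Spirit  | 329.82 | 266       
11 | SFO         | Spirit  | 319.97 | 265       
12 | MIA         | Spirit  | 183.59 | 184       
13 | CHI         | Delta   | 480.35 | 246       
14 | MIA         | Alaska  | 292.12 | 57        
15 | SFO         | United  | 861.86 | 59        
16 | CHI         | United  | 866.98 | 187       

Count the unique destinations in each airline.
SELECT airline, COUNT(DISTINCT destination)
FROM flights
GROUP BY airline

Result:
  Alaska: 3 distinct
  Delta: 2 distinct
  JetBlue: 2 distinct
  Spirit: 4 distinct
  United: 3 distinct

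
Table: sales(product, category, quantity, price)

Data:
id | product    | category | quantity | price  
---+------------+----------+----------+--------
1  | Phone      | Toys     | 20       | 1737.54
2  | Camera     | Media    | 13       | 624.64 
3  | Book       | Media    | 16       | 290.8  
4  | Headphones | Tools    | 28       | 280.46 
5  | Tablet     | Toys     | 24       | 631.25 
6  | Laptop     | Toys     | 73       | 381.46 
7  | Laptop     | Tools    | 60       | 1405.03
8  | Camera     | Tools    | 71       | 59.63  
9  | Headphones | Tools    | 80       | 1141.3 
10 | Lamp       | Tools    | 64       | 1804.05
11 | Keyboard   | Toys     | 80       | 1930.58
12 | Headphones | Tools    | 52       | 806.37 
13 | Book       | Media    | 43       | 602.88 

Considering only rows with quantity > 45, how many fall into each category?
SELECT category, COUNT(*)
FROM sales
WHERE quantity > 45
GROUP BY category

Note: WHERE filters rows before grouping.

Result:
  Tools: 5
  Toys: 2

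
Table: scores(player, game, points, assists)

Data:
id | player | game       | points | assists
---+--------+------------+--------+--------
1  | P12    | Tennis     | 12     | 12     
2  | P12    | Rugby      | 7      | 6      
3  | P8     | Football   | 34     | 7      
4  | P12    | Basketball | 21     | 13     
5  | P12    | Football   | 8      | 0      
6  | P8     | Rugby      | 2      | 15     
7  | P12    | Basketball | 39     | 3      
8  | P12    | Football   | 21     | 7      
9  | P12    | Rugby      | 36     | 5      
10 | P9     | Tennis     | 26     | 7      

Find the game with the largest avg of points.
SELECT game, AVG(points) as val
FROM scores
GROUP BY game
ORDER BY val DESC
LIMIT 1

Result: Basketball with avg(points) = 30.00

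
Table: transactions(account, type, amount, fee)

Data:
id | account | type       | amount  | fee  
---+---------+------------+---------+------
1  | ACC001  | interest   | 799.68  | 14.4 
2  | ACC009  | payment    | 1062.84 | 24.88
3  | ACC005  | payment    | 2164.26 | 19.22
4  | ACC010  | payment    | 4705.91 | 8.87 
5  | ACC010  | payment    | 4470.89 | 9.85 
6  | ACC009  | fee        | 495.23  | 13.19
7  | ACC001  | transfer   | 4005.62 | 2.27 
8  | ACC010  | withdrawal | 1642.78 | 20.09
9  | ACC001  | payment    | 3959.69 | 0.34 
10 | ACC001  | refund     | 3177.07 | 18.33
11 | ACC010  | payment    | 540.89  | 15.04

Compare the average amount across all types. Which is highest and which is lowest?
SELECT type, AVG(amount)
FROM transactions
GROUP BY type
ORDER BY AVG(amount)

All groups:
  fee: 495.23
  interest: 799.68
  withdrawal: 1642.78
  payment: 2817.41
  refund: 3177.07
  transfer: 4005.62

Highest: transfer (4005.62)
Lowest: fee (495.23)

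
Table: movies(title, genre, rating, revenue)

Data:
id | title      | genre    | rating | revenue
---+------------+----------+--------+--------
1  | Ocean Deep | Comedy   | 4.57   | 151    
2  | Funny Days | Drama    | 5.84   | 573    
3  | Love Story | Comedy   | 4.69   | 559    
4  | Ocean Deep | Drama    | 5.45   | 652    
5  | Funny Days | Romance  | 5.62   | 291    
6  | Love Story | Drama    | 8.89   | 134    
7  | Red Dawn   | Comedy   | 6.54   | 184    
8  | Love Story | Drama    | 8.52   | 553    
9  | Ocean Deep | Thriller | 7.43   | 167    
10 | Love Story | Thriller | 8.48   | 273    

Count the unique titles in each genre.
SELECT genre, COUNT(DISTINCT title)
FROM movies
GROUP BY genre

Result:
  Comedy: 3 distinct
  Drama: 3 distinct
  Romance: 1 distinct
  Thriller: 2 distinct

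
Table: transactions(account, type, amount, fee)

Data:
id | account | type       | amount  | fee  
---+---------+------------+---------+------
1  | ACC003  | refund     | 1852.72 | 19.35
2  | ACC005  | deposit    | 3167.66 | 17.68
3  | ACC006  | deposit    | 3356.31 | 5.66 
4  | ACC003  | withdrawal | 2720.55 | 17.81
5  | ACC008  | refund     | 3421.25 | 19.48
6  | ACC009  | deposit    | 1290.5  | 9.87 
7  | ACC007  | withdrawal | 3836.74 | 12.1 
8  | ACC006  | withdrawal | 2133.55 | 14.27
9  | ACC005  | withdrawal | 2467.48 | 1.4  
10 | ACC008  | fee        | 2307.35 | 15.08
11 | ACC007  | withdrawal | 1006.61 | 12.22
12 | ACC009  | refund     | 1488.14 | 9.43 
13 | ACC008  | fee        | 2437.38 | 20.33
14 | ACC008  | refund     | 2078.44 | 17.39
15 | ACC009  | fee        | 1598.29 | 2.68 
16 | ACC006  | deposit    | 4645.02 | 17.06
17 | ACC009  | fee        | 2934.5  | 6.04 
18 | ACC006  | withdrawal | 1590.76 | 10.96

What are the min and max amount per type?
SELECT type, MIN(amount), MAX(amount)
FROM transactions
GROUP BY type

Result:
  deposit: min=1290.50, max=4645.02
  fee: min=1598.29, max=2934.50
  refund: min=1488.14, max=3421.25
  withdrawal: min=1006.61, max=3836.74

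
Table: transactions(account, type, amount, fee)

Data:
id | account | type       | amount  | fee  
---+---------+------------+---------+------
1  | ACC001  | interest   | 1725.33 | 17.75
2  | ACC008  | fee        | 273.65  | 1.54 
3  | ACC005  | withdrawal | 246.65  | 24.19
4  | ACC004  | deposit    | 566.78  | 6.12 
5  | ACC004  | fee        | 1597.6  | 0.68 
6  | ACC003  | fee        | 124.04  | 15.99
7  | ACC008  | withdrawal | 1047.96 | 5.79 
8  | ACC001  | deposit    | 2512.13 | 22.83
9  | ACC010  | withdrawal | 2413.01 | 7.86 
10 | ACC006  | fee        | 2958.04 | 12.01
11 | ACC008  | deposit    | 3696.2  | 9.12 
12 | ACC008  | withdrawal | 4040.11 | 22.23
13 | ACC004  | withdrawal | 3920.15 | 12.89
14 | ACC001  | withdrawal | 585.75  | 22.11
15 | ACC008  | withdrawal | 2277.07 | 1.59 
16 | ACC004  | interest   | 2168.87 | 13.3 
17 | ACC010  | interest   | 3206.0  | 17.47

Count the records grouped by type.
SELECT type, COUNT(*) as count
FROM transactions
GROUP BY type

Result:
  deposit: 3
  fee: 4
  interest: 3
  withdrawal: 7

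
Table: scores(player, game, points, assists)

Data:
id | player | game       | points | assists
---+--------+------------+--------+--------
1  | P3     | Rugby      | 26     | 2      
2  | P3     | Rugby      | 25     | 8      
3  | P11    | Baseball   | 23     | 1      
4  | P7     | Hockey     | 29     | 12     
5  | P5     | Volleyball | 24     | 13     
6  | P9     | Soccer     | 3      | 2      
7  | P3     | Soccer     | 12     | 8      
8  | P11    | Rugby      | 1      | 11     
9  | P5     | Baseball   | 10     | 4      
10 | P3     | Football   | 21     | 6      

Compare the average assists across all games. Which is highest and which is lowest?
SELECT game, AVG(assists)
FROM scores
GROUP BY game
ORDER BY AVG(assists)

All groups:
  Baseball: 2.50
  Soccer: 5.00
  Football: 6.00
  Rugby: 7.00
  Hockey: 12.00
  Volleyball: 13.00

Highest: Volleyball (13.00)
Lowest: Baseball (2.50)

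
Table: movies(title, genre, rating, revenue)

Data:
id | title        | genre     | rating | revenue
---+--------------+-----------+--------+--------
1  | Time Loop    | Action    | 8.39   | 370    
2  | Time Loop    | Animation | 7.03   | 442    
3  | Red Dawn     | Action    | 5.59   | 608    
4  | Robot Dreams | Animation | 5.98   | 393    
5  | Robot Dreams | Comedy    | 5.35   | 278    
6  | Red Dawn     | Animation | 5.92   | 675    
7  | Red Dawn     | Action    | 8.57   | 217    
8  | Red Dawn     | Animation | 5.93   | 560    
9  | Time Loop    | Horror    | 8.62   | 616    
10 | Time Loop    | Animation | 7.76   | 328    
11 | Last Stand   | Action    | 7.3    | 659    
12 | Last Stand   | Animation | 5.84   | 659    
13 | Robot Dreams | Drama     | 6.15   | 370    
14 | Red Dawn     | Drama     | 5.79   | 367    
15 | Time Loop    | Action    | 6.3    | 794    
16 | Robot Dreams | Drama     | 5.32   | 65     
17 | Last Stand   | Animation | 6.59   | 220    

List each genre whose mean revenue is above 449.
SELECT genre, AVG(revenue)
FROM movies
GROUP BY genre
HAVING AVG(revenue) > 449

Result:
  Action: avg=529.60
  Animation: avg=468.14
  Horror: avg=616.00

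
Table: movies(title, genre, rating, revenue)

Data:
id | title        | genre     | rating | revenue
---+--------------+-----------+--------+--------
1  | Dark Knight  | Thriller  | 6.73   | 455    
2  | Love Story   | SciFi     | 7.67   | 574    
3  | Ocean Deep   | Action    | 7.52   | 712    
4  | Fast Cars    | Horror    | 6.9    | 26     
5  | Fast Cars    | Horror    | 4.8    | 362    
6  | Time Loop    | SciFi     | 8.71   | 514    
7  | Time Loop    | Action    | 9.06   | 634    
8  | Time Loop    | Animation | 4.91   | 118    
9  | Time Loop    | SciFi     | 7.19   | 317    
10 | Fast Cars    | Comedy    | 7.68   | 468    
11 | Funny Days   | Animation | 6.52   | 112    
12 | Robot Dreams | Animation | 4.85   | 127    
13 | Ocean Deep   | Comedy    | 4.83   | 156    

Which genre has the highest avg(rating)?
SELECT genre, AVG(rating) as val
FROM movies
GROUP BY genre
ORDER BY val DESC
LIMIT 1

Result: Action with avg(rating) = 8.29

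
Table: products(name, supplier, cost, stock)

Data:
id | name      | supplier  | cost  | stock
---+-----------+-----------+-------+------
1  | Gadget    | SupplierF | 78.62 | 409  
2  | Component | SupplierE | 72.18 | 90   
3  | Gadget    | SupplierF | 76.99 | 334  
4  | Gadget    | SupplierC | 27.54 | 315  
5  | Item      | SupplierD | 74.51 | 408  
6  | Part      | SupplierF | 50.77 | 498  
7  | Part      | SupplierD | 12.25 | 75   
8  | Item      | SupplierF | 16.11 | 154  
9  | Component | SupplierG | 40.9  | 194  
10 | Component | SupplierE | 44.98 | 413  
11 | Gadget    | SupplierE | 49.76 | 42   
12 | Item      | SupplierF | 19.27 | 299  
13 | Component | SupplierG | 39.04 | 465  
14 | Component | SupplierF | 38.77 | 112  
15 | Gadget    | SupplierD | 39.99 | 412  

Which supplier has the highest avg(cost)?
SELECT supplier, AVG(cost) as val
FROM products
GROUP BY supplier
ORDER BY val DESC
LIMIT 1

Result: SupplierE with avg(cost) = 55.64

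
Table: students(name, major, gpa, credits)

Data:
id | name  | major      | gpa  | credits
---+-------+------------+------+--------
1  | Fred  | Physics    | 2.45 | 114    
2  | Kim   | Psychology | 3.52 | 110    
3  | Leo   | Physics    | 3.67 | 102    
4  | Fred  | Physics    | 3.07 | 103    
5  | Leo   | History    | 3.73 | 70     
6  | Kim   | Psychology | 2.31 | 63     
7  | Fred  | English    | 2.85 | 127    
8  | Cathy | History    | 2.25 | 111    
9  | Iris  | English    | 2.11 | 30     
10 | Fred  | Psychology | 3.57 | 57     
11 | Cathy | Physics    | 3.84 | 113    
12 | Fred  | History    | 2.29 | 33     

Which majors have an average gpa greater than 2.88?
SELECT major, AVG(gpa)
FROM students
GROUP BY major
HAVING AVG(gpa) > 2.88

Result:
  Physics: avg=3.26
  Psychology: avg=3.13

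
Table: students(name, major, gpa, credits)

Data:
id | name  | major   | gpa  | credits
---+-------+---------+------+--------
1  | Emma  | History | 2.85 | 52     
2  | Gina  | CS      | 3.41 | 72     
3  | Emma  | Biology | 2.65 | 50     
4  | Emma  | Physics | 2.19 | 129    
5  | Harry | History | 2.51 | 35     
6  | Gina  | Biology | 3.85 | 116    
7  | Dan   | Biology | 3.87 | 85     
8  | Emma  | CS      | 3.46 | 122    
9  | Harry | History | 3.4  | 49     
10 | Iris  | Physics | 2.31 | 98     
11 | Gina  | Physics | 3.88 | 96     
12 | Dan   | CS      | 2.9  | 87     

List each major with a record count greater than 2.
SELECT major, COUNT(*) as cnt
FROM students
GROUP BY major
HAVING COUNT(*) > 2

Result:
  Biology: 3
  CS: 3
  History: 3
  Physics: 3

Note: HAVING filters groups after aggregation, WHERE filters rows before.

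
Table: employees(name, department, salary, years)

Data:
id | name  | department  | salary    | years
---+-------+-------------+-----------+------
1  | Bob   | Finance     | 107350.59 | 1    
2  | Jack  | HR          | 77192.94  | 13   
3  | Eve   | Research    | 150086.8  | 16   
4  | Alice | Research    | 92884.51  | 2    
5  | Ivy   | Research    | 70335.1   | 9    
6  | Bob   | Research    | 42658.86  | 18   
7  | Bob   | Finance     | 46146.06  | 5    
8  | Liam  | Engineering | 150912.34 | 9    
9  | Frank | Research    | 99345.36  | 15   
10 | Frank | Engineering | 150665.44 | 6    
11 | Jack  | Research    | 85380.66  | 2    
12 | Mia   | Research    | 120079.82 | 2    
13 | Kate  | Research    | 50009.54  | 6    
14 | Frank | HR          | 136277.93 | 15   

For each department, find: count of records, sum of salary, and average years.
SELECT department,
       COUNT(*) as cnt,
       SUM(salary) as total_salary,
       AVG(years) as avg_years
FROM employees
GROUP BY department

Result:
  Engineering: 2 records, 301577.78 total salary, 7.50 avg years
  Finance: 2 records, 153496.65 total salary, 3.00 avg years
  HR: 2 records, 213470.87 total salary, 14.00 avg years
  Research: 8 records, 710780.65 total salary, 8.75 avg years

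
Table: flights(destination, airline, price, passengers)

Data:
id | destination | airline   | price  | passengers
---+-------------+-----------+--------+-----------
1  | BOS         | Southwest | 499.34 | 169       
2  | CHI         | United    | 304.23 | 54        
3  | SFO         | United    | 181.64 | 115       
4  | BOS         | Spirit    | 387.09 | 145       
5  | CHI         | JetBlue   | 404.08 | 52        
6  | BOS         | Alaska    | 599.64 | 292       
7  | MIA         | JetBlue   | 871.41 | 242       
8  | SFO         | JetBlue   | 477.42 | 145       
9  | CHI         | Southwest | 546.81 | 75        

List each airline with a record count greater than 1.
SELECT airline, COUNT(*) as cnt
FROM flights
GROUP BY airline
HAVING COUNT(*) > 1

Result:
  JetBlue: 3
  Southwest: 2
  United: 2

Note: HAVING filters groups after aggregation, WHERE filters rows before.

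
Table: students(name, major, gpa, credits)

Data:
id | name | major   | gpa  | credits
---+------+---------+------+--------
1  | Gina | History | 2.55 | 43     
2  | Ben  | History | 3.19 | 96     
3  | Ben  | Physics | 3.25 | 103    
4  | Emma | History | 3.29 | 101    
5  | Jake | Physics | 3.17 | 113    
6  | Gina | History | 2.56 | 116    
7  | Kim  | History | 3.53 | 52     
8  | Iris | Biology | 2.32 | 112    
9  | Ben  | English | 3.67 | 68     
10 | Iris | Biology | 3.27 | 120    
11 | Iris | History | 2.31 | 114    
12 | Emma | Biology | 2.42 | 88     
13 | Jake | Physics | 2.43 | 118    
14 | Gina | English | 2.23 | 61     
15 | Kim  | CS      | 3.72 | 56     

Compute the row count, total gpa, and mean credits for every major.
SELECT major,
       COUNT(*) as cnt,
       SUM(gpa) as total_gpa,
       AVG(credits) as avg_credits
FROM students
GROUP BY major

Result:
  Biology: 3 records, 8.01 total gpa, 106.67 avg credits
  CS: 1 records, 3.72 total gpa, 56.00 avg credits
  English: 2 records, 5.90 total gpa, 64.50 avg credits
  History: 6 records, 17.43 total gpa, 87.00 avg credits
  Physics: 3 records, 8.85 total gpa, 111.33 avg credits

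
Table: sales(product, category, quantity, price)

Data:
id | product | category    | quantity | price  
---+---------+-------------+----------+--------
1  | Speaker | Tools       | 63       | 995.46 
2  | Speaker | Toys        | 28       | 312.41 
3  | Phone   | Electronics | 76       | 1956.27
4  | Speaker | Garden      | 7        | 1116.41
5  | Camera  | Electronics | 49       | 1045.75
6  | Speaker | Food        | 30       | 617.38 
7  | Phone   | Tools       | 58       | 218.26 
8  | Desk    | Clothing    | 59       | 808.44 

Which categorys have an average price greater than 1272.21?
SELECT category, AVG(price)
FROM sales
GROUP BY category
HAVING AVG(price) > 1272.21

Result:
  Electronics: avg=1501.01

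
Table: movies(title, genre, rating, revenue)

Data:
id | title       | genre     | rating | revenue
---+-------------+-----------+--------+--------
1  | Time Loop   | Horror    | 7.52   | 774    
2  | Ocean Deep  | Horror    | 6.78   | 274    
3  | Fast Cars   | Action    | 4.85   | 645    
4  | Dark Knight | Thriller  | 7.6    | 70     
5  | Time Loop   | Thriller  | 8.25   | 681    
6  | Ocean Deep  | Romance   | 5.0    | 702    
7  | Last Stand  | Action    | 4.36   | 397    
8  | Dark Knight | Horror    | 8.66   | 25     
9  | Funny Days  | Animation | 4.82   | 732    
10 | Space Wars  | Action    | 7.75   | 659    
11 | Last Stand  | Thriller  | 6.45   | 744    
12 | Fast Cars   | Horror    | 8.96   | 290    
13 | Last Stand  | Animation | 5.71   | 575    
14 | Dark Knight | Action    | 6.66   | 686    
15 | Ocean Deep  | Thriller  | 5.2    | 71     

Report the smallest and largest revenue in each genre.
SELECT genre, MIN(revenue), MAX(revenue)
FROM movies
GROUP BY genre

Result:
  Action: min=397, max=686
  Animation: min=575, max=732
  Horror: min=25, max=774
  Romance: min=702, max=702
  Thriller: min=70, max=744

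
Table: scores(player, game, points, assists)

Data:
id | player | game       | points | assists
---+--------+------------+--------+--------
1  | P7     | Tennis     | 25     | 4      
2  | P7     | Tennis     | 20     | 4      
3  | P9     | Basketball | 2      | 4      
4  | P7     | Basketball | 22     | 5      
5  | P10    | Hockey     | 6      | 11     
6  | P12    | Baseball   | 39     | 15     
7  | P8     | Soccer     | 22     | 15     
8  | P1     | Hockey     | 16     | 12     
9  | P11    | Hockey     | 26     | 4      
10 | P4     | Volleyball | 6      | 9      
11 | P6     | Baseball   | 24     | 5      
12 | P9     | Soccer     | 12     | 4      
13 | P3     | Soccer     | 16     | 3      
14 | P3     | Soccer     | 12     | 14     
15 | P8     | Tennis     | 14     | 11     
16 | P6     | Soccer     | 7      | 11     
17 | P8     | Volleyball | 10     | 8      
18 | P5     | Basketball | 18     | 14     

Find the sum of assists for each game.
SELECT game, SUM(assists) as result
FROM scores
GROUP BY game

Result:
  Baseball: 20
  Basketball: 23
  Hockey: 27
  Soccer: 47
  Tennis: 19
  Volleyball: 17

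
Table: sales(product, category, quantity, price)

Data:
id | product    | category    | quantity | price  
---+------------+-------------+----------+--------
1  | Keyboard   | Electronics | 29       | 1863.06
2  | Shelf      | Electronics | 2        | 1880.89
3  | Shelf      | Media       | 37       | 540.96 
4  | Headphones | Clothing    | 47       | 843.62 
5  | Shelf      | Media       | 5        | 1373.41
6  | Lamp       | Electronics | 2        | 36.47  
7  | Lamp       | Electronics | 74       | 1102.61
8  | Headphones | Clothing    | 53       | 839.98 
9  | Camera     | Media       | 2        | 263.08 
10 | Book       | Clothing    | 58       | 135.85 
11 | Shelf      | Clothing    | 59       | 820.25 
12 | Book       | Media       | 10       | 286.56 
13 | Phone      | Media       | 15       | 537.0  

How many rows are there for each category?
SELECT category, COUNT(*) as count
FROM sales
GROUP BY category

Result:
  Clothing: 4
  Electronics: 4
  Media: 5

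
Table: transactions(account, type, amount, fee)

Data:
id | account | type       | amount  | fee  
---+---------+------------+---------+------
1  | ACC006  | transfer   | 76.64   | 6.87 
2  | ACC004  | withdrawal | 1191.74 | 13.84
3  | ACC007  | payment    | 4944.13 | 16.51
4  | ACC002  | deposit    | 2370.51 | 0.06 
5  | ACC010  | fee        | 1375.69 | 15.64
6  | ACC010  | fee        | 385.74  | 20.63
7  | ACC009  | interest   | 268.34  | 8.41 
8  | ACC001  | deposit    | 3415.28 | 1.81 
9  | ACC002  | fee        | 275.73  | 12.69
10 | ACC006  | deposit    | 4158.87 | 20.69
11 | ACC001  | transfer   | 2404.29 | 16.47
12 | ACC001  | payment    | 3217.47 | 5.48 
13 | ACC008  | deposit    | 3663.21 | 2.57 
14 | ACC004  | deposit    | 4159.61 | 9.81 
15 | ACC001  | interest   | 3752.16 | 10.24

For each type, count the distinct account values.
SELECT type, COUNT(DISTINCT account)
FROM transactions
GROUP BY type

Result:
  deposit: 5 distinct
  fee: 2 distinct
  interest: 2 distinct
  payment: 2 distinct
  transfer: 2 distinct
  withdrawal: 1 distinct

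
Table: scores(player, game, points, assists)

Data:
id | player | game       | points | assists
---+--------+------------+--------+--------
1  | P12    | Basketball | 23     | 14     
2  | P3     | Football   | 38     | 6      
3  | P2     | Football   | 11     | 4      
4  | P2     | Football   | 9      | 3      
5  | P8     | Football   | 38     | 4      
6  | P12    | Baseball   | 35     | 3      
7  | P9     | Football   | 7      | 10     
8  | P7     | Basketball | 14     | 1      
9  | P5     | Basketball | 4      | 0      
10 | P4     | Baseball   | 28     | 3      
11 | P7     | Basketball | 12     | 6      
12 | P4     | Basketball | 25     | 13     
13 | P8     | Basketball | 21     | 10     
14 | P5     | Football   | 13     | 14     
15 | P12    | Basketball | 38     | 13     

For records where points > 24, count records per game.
SELECT game, COUNT(*)
FROM scores
WHERE points > 24
GROUP BY game

Note: WHERE filters rows before grouping.

Result:
  Baseball: 2
  Basketball: 2
  Football: 2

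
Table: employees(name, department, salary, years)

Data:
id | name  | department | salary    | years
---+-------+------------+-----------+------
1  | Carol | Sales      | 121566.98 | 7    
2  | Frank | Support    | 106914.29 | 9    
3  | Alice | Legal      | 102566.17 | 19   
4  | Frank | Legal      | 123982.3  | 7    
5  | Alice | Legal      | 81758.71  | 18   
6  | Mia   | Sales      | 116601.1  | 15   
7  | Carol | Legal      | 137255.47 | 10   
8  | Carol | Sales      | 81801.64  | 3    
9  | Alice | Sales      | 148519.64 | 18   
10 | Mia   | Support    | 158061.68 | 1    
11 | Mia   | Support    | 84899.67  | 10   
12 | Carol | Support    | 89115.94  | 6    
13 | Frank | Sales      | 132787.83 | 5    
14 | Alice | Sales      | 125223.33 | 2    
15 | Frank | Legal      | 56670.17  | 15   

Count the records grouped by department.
SELECT department, COUNT(*) as count
FROM employees
GROUP BY department

Result:
  Legal: 5
  Sales: 6
  Support: 4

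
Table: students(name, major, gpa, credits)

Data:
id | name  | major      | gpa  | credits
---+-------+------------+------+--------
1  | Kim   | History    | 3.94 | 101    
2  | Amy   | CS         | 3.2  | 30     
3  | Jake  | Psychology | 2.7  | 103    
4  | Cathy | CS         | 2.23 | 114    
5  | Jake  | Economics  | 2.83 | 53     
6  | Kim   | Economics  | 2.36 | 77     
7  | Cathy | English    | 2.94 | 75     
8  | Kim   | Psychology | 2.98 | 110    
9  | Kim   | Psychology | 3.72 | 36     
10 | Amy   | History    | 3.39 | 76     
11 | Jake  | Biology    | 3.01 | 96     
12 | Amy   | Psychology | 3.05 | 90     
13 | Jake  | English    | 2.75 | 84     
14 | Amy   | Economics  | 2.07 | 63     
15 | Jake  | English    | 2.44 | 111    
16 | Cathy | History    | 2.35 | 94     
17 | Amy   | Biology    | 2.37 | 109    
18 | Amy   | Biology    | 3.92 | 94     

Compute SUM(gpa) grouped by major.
SELECT major, SUM(gpa) as result
FROM students
GROUP BY major

Result:
  Biology: 9.30
  CS: 5.43
  Economics: 7.26
  English: 8.13
  History: 9.68
  Psychology: 12.45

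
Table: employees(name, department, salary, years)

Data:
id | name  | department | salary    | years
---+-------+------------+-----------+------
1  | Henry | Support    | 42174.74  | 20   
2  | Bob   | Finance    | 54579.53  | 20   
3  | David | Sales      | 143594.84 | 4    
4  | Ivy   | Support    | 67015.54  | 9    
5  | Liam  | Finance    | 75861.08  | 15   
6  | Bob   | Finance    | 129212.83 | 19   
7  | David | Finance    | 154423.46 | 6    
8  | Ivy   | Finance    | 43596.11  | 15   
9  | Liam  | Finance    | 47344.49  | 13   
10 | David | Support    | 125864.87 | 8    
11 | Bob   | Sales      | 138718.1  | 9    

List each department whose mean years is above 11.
SELECT department, AVG(years)
FROM employees
GROUP BY department
HAVING AVG(years) > 11

Result:
  Finance: avg=14.67
  Support: avg=12.33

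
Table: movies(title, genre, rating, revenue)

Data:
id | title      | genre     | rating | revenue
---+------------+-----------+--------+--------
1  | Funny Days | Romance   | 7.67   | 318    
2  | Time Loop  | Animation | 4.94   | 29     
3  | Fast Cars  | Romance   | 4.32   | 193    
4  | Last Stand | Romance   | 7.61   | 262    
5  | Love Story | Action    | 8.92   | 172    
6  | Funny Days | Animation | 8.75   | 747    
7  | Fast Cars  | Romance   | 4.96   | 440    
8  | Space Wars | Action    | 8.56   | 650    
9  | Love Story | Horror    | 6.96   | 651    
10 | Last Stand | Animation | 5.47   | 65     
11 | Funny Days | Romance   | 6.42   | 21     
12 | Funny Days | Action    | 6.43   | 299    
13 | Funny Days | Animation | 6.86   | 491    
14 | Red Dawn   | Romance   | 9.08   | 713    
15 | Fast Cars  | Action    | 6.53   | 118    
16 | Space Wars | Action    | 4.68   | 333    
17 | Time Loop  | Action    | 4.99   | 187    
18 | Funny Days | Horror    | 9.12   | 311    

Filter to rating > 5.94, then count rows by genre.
SELECT genre, COUNT(*)
FROM movies
WHERE rating > 5.94
GROUP BY genre

Note: WHERE filters rows before grouping.

Result:
  Action: 4
  Animation: 2
  Horror: 2
  Romance: 4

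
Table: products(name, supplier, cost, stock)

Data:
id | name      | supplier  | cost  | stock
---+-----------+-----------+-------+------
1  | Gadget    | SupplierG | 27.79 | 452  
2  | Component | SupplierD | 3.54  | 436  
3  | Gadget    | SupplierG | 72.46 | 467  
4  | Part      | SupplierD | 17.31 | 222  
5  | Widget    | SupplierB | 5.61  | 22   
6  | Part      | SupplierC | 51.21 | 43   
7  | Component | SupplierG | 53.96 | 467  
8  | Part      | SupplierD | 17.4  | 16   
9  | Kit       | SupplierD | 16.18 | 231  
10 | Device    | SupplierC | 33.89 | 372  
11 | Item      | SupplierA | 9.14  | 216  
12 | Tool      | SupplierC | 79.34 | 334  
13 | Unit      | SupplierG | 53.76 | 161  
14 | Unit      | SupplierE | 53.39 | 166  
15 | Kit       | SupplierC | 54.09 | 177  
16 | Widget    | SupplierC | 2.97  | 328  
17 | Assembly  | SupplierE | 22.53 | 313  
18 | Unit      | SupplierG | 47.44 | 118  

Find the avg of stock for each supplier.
SELECT supplier, AVG(stock) as result
FROM products
GROUP BY supplier

Result:
  SupplierA: 216.00
  SupplierB: 22.00
  SupplierC: 250.80
  SupplierD: 226.25
  SupplierE: 239.50
  SupplierG: 333.00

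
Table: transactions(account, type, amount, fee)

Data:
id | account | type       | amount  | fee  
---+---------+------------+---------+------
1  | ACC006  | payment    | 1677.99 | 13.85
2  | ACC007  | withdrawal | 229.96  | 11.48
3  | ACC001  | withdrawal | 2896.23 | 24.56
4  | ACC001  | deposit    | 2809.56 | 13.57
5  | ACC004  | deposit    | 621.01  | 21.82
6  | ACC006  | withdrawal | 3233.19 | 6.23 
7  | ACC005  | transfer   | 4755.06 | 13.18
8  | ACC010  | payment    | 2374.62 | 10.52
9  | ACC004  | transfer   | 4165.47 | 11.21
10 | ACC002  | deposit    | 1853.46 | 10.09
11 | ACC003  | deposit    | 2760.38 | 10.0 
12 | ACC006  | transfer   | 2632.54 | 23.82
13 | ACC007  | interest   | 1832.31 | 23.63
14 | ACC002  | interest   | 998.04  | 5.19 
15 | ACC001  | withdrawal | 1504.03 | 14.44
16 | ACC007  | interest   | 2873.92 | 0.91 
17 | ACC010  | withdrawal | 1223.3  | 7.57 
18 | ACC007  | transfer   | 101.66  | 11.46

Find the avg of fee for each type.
SELECT type, AVG(fee) as result
FROM transactions
GROUP BY type

Result:
  deposit: 13.87
  interest: 9.91
  payment: 12.19
  transfer: 14.92
  withdrawal: 12.86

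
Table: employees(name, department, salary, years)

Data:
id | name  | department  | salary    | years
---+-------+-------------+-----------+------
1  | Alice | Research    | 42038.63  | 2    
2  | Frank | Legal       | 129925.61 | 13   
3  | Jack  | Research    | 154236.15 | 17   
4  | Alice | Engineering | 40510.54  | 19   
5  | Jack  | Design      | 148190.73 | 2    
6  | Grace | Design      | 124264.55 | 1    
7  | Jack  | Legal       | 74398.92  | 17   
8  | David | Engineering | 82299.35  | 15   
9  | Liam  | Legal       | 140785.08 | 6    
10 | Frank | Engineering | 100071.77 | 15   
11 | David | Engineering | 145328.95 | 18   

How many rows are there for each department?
SELECT department, COUNT(*) as count
FROM employees
GROUP BY department

Result:
  Design: 2
  Engineering: 4
  Legal: 3
  Research: 2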